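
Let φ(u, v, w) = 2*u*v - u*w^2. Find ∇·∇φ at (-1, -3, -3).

∂²φ/∂u² = 0
∂²φ/∂v² = 0
∂²φ/∂w² = -2*u
∇²φ = -2*u
At (-1, -3, -3): 2.

2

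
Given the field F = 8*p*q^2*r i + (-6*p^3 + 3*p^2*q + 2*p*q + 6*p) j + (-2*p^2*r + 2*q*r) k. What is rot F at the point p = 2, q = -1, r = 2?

(∇×F)₁ = ∂F₃/∂q − ∂F₂/∂r = 2*r
(∇×F)₂ = ∂F₁/∂r − ∂F₃/∂p = 8*p*q^2 + 4*p*r
(∇×F)₃ = ∂F₂/∂p − ∂F₁/∂q = -18*p^2 - 16*p*q*r + 6*p*q + 2*q + 6
∇×F = (2*r, 8*p*q^2 + 4*p*r, -18*p^2 - 16*p*q*r + 6*p*q + 2*q + 6)
At (2, -1, 2): (4, 32, -16).

(4, 32, -16)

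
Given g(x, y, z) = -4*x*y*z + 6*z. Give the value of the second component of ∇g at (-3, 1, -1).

(∇g)_2 = ∂g/∂y = -4*x*z
At (-3, 1, -1): -12.

-12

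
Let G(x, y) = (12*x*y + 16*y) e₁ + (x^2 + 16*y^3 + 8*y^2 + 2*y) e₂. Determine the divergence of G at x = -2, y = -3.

∂G₁/∂x = 12*y
∂G₂/∂y = 48*y^2 + 16*y + 2
∇·G = 48*y^2 + 28*y + 2
At (-2, -3): 350.

350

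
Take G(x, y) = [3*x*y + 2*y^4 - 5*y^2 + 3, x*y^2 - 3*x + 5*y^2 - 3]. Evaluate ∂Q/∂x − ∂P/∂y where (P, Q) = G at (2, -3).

∂G₂/∂x = y^2 - 3
∂G₁/∂y = 3*x + 8*y^3 - 10*y
Scalar curl = -3*x - 8*y^3 + y^2 + 10*y - 3
At (2, -3): 186.

186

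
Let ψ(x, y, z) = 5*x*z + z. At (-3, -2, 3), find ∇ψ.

(15, 0, -14)

∂ψ/∂x = 5*z
∂ψ/∂y = 0
∂ψ/∂z = 5*x + 1
∇ψ = (5*z, 0, 5*x + 1)
At (-3, -2, 3): (15, 0, -14).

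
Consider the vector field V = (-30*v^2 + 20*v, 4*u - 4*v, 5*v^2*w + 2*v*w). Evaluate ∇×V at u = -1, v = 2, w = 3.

(66, 0, 104)

(∇×V)₁ = ∂V₃/∂v − ∂V₂/∂w = 10*v*w + 2*w
(∇×V)₂ = ∂V₁/∂w − ∂V₃/∂u = 0
(∇×V)₃ = ∂V₂/∂u − ∂V₁/∂v = 60*v - 16
∇×V = (10*v*w + 2*w, 0, 60*v - 16)
At (-1, 2, 3): (66, 0, 104).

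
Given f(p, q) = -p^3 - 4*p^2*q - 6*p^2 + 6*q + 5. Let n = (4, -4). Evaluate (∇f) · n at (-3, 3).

444

∂f/∂p = -3*p^2 - 8*p*q - 12*p
∂f/∂q = -4*p^2 + 6
∇f at (-3, 3) = (81, -30)
∇f · n = (81)(4) + (-30)(-4) = 444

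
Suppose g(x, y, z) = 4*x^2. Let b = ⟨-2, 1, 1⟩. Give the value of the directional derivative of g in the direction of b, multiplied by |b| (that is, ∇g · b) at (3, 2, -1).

∂g/∂x = 8*x
∂g/∂y = 0
∂g/∂z = 0
∇g at (3, 2, -1) = (24, 0, 0)
∇g · b = (24)(-2) + (0)(1) + (0)(1) = -48

-48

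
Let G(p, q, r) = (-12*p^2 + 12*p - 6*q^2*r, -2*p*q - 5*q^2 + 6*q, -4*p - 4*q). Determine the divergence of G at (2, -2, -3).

∂G₁/∂p = -24*p + 12
∂G₂/∂q = -2*p - 10*q + 6
∂G₃/∂r = 0
∇·G = -26*p - 10*q + 18
At (2, -2, -3): -14.

-14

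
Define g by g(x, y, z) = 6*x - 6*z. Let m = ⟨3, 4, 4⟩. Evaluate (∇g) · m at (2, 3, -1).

-6

∂g/∂x = 6
∂g/∂y = 0
∂g/∂z = -6
∇g at (2, 3, -1) = (6, 0, -6)
∇g · m = (6)(3) + (0)(4) + (-6)(4) = -6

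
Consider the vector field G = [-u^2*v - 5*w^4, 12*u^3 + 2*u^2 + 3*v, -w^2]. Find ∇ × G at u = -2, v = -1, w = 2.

(0, -160, 140)

(∇×G)₁ = ∂G₃/∂v − ∂G₂/∂w = 0
(∇×G)₂ = ∂G₁/∂w − ∂G₃/∂u = -20*w^3
(∇×G)₃ = ∂G₂/∂u − ∂G₁/∂v = 37*u^2 + 4*u
∇×G = (0, -20*w^3, 37*u^2 + 4*u)
At (-2, -1, 2): (0, -160, 140).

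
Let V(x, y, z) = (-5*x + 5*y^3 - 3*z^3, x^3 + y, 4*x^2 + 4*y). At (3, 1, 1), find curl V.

(4, -33, 12)

(∇×V)₁ = ∂V₃/∂y − ∂V₂/∂z = 4
(∇×V)₂ = ∂V₁/∂z − ∂V₃/∂x = -8*x - 9*z^2
(∇×V)₃ = ∂V₂/∂x − ∂V₁/∂y = 3*x^2 - 15*y^2
∇×V = (4, -8*x - 9*z^2, 3*x^2 - 15*y^2)
At (3, 1, 1): (4, -33, 12).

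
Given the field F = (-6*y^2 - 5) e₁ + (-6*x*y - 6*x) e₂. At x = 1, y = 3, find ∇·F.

∂F₁/∂x = 0
∂F₂/∂y = -6*x
∇·F = -6*x
At (1, 3): -6.

-6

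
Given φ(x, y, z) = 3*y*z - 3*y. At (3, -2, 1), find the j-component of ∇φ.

(∇φ)_2 = ∂φ/∂y = 3*z - 3
At (3, -2, 1): 0.

0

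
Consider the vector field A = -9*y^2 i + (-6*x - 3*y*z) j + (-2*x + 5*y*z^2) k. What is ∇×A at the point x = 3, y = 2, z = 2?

(∇×A)₁ = ∂A₃/∂y − ∂A₂/∂z = 3*y + 5*z^2
(∇×A)₂ = ∂A₁/∂z − ∂A₃/∂x = 2
(∇×A)₃ = ∂A₂/∂x − ∂A₁/∂y = 18*y - 6
∇×A = (3*y + 5*z^2, 2, 18*y - 6)
At (3, 2, 2): (26, 2, 30).

(26, 2, 30)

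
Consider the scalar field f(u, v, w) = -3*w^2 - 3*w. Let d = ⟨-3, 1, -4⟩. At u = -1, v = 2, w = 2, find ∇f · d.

∂f/∂u = 0
∂f/∂v = 0
∂f/∂w = -6*w - 3
∇f at (-1, 2, 2) = (0, 0, -15)
∇f · d = (0)(-3) + (0)(1) + (-15)(-4) = 60

60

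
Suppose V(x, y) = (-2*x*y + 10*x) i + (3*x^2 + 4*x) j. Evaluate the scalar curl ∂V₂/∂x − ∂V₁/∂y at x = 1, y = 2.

12

∂V₂/∂x = 6*x + 4
∂V₁/∂y = -2*x
Scalar curl = 8*x + 4
At (1, 2): 12.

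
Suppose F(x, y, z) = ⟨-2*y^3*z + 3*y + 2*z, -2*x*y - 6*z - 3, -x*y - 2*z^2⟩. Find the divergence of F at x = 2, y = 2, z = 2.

-12

∂F₁/∂x = 0
∂F₂/∂y = -2*x
∂F₃/∂z = -4*z
∇·F = -2*x - 4*z
At (2, 2, 2): -12.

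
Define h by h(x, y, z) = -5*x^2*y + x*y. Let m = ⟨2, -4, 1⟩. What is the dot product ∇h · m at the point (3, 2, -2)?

52

∂h/∂x = -10*x*y + y
∂h/∂y = -5*x^2 + x
∂h/∂z = 0
∇h at (3, 2, -2) = (-58, -42, 0)
∇h · m = (-58)(2) + (-42)(-4) + (0)(1) = 52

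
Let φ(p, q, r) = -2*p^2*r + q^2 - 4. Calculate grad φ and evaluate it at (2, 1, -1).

∂φ/∂p = -4*p*r
∂φ/∂q = 2*q
∂φ/∂r = -2*p^2
∇φ = (-4*p*r, 2*q, -2*p^2)
At (2, 1, -1): (8, 2, -8).

(8, 2, -8)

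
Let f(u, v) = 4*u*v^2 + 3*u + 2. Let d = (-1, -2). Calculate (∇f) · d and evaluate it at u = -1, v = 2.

∂f/∂u = 4*v^2 + 3
∂f/∂v = 8*u*v
∇f at (-1, 2) = (19, -16)
∇f · d = (19)(-1) + (-16)(-2) = 13

13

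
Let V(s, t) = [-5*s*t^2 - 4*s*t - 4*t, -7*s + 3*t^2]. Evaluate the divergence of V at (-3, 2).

-16

∂V₁/∂s = -5*t^2 - 4*t
∂V₂/∂t = 6*t
∇·V = -5*t^2 + 2*t
At (-3, 2): -16.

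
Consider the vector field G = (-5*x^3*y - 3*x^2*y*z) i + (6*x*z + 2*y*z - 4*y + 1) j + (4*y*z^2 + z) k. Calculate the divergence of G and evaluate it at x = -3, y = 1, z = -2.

∂G₁/∂x = -15*x^2*y - 6*x*y*z
∂G₂/∂y = 2*z - 4
∂G₃/∂z = 8*y*z + 1
∇·G = -15*x^2*y - 6*x*y*z + 8*y*z + 2*z - 3
At (-3, 1, -2): -194.

-194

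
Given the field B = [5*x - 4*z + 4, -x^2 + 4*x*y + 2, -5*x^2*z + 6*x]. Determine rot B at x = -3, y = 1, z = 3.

(∇×B)₁ = ∂B₃/∂y − ∂B₂/∂z = 0
(∇×B)₂ = ∂B₁/∂z − ∂B₃/∂x = 10*x*z - 10
(∇×B)₃ = ∂B₂/∂x − ∂B₁/∂y = -2*x + 4*y
∇×B = (0, 10*x*z - 10, -2*x + 4*y)
At (-3, 1, 3): (0, -100, 10).

(0, -100, 10)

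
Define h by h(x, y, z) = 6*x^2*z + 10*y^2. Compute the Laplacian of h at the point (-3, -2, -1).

8

∂²h/∂x² = 12*z
∂²h/∂y² = 20
∂²h/∂z² = 0
∇²h = 12*z + 20
At (-3, -2, -1): 8.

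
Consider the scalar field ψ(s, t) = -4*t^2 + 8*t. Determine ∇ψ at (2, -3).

(0, 32)

∂ψ/∂s = 0
∂ψ/∂t = -8*t + 8
∇ψ = (0, -8*t + 8)
At (2, -3): (0, 32).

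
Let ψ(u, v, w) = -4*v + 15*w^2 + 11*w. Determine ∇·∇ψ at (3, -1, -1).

30

∂²ψ/∂u² = 0
∂²ψ/∂v² = 0
∂²ψ/∂w² = 30
∇²ψ = 30
At (3, -1, -1): 30.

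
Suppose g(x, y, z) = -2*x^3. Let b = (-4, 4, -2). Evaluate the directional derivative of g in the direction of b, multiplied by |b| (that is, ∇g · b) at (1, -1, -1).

∂g/∂x = -6*x^2
∂g/∂y = 0
∂g/∂z = 0
∇g at (1, -1, -1) = (-6, 0, 0)
∇g · b = (-6)(-4) + (0)(4) + (0)(-2) = 24

24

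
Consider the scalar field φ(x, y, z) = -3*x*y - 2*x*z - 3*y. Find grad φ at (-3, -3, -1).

(11, 6, 6)

∂φ/∂x = -3*y - 2*z
∂φ/∂y = -3*x - 3
∂φ/∂z = -2*x
∇φ = (-3*y - 2*z, -3*x - 3, -2*x)
At (-3, -3, -1): (11, 6, 6).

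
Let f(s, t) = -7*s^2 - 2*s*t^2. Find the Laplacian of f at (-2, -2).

∂²f/∂s² = -14
∂²f/∂t² = -4*s
∇²f = -4*s - 14
At (-2, -2): -6.

-6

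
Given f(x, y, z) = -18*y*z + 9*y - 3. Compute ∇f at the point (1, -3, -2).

(0, 45, 54)

∂f/∂x = 0
∂f/∂y = -18*z + 9
∂f/∂z = -18*y
∇f = (0, -18*z + 9, -18*y)
At (1, -3, -2): (0, 45, 54).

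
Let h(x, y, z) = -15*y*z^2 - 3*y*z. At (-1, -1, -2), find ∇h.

∂h/∂x = 0
∂h/∂y = -15*z^2 - 3*z
∂h/∂z = -30*y*z - 3*y
∇h = (0, -15*z^2 - 3*z, -30*y*z - 3*y)
At (-1, -1, -2): (0, -54, -57).

(0, -54, -57)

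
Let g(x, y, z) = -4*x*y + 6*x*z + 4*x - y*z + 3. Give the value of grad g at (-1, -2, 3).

∂g/∂x = -4*y + 6*z + 4
∂g/∂y = -4*x - z
∂g/∂z = 6*x - y
∇g = (-4*y + 6*z + 4, -4*x - z, 6*x - y)
At (-1, -2, 3): (30, 1, -4).

(30, 1, -4)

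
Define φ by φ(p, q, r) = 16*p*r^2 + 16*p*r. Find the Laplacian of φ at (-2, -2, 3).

-64

∂²φ/∂p² = 0
∂²φ/∂q² = 0
∂²φ/∂r² = 32*p
∇²φ = 32*p
At (-2, -2, 3): -64.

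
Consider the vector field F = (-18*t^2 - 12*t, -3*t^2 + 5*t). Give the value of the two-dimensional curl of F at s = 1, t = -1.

-24

∂F₂/∂s = 0
∂F₁/∂t = -36*t - 12
Scalar curl = 36*t + 12
At (1, -1): -24.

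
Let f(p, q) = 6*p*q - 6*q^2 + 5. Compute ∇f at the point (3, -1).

(-6, 30)

∂f/∂p = 6*q
∂f/∂q = 6*p - 12*q
∇f = (6*q, 6*p - 12*q)
At (3, -1): (-6, 30).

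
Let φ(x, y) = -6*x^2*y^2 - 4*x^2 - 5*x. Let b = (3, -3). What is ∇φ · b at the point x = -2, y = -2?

33

∂φ/∂x = -12*x*y^2 - 8*x - 5
∂φ/∂y = -12*x^2*y
∇φ at (-2, -2) = (107, 96)
∇φ · b = (107)(3) + (96)(-3) = 33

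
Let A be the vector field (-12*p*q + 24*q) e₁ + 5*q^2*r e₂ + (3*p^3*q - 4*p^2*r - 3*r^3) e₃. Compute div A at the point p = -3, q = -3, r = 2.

∂A₁/∂p = -12*q
∂A₂/∂q = 10*q*r
∂A₃/∂r = -4*p^2 - 9*r^2
∇·A = -4*p^2 + 10*q*r - 12*q - 9*r^2
At (-3, -3, 2): -96.

-96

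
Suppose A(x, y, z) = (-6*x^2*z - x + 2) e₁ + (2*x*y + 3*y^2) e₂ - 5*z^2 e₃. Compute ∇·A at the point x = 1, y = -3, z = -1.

5

∂A₁/∂x = -12*x*z - 1
∂A₂/∂y = 2*x + 6*y
∂A₃/∂z = -10*z
∇·A = -12*x*z + 2*x + 6*y - 10*z - 1
At (1, -3, -1): 5.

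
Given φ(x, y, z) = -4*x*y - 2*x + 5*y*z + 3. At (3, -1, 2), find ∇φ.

(2, -2, -5)

∂φ/∂x = -4*y - 2
∂φ/∂y = -4*x + 5*z
∂φ/∂z = 5*y
∇φ = (-4*y - 2, -4*x + 5*z, 5*y)
At (3, -1, 2): (2, -2, -5).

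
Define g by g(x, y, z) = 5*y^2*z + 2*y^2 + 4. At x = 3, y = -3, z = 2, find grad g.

(0, -72, 45)

∂g/∂x = 0
∂g/∂y = 10*y*z + 4*y
∂g/∂z = 5*y^2
∇g = (0, 10*y*z + 4*y, 5*y^2)
At (3, -3, 2): (0, -72, 45).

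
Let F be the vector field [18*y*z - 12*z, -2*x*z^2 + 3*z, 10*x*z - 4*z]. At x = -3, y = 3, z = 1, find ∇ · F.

∂F₁/∂x = 0
∂F₂/∂y = 0
∂F₃/∂z = 10*x - 4
∇·F = 10*x - 4
At (-3, 3, 1): -34.

-34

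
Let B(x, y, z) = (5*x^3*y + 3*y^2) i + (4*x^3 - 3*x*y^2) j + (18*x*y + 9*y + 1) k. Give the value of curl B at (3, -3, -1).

(∇×B)₁ = ∂B₃/∂y − ∂B₂/∂z = 18*x + 9
(∇×B)₂ = ∂B₁/∂z − ∂B₃/∂x = -18*y
(∇×B)₃ = ∂B₂/∂x − ∂B₁/∂y = -5*x^3 + 12*x^2 - 3*y^2 - 6*y
∇×B = (18*x + 9, -18*y, -5*x^3 + 12*x^2 - 3*y^2 - 6*y)
At (3, -3, -1): (63, 54, -36).

(63, 54, -36)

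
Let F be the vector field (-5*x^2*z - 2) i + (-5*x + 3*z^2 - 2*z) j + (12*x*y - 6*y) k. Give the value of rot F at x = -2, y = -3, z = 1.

(-34, 16, -5)

(∇×F)₁ = ∂F₃/∂y − ∂F₂/∂z = 12*x - 6*z - 4
(∇×F)₂ = ∂F₁/∂z − ∂F₃/∂x = -5*x^2 - 12*y
(∇×F)₃ = ∂F₂/∂x − ∂F₁/∂y = -5
∇×F = (12*x - 6*z - 4, -5*x^2 - 12*y, -5)
At (-2, -3, 1): (-34, 16, -5).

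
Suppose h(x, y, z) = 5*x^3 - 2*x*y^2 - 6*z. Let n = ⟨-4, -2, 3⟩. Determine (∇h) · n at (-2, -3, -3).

-138

∂h/∂x = 15*x^2 - 2*y^2
∂h/∂y = -4*x*y
∂h/∂z = -6
∇h at (-2, -3, -3) = (42, -24, -6)
∇h · n = (42)(-4) + (-24)(-2) + (-6)(3) = -138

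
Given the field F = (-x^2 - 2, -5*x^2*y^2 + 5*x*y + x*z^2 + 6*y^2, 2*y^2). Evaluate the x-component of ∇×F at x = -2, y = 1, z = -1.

0

(∇×F)_1 = ∂F₃/∂y − ∂F₂/∂z
= 4*y − (2*x*z)
= -2*x*z + 4*y
At (-2, 1, -1): 0.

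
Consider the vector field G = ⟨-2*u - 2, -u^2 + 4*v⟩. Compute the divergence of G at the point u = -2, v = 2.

∂G₁/∂u = -2
∂G₂/∂v = 4
∇·G = 2
At (-2, 2): 2.

2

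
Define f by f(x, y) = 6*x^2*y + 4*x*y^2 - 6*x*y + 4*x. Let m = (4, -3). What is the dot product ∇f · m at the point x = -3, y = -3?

∂f/∂x = 12*x*y + 4*y^2 - 6*y + 4
∂f/∂y = 6*x^2 + 8*x*y - 6*x
∇f at (-3, -3) = (166, 144)
∇f · m = (166)(4) + (144)(-3) = 232

232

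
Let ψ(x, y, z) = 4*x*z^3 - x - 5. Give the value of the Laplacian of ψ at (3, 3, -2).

-144

∂²ψ/∂x² = 0
∂²ψ/∂y² = 0
∂²ψ/∂z² = 24*x*z
∇²ψ = 24*x*z
At (3, 3, -2): -144.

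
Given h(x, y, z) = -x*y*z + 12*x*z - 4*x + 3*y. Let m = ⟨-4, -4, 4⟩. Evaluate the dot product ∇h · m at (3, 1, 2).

72

∂h/∂x = -y*z + 12*z - 4
∂h/∂y = -x*z + 3
∂h/∂z = -x*y + 12*x
∇h at (3, 1, 2) = (18, -3, 33)
∇h · m = (18)(-4) + (-3)(-4) + (33)(4) = 72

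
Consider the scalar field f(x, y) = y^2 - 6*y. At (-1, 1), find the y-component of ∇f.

(∇f)_2 = ∂f/∂y = 2*y - 6
At (-1, 1): -4.

-4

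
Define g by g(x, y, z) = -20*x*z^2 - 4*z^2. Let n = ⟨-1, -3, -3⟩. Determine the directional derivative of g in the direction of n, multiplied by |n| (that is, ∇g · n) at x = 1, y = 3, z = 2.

∂g/∂x = -20*z^2
∂g/∂y = 0
∂g/∂z = -40*x*z - 8*z
∇g at (1, 3, 2) = (-80, 0, -96)
∇g · n = (-80)(-1) + (0)(-3) + (-96)(-3) = 368

368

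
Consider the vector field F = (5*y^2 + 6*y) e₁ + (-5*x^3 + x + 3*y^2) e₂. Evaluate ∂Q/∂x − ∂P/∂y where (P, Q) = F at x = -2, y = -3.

∂F₂/∂x = -15*x^2 + 1
∂F₁/∂y = 10*y + 6
Scalar curl = -15*x^2 - 10*y - 5
At (-2, -3): -35.

-35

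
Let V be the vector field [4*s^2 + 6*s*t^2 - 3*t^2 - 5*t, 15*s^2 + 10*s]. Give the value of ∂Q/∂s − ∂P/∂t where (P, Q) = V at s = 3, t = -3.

∂V₂/∂s = 30*s + 10
∂V₁/∂t = 12*s*t - 6*t - 5
Scalar curl = -12*s*t + 30*s + 6*t + 15
At (3, -3): 195.

195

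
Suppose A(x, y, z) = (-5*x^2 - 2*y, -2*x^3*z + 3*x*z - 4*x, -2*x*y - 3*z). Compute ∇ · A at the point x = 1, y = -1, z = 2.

∂A₁/∂x = -10*x
∂A₂/∂y = 0
∂A₃/∂z = -3
∇·A = -10*x - 3
At (1, -1, 2): -13.

-13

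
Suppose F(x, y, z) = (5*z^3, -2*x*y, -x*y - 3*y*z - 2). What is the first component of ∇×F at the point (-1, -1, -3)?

(∇×F)_1 = ∂F₃/∂y − ∂F₂/∂z
= -x - 3*z − (0)
= -x - 3*z
At (-1, -1, -3): 10.

10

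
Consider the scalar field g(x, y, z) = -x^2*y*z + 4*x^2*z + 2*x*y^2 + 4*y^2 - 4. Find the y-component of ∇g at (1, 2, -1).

(∇g)_2 = ∂g/∂y = -x^2*z + 4*x*y + 8*y
At (1, 2, -1): 25.

25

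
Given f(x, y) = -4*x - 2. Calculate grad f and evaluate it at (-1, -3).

(-4, 0)

∂f/∂x = -4
∂f/∂y = 0
∇f = (-4, 0)
At (-1, -3): (-4, 0).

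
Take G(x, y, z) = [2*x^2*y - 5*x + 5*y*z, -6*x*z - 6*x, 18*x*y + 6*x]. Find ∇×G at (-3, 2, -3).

(-72, -32, 9)

(∇×G)₁ = ∂G₃/∂y − ∂G₂/∂z = 24*x
(∇×G)₂ = ∂G₁/∂z − ∂G₃/∂x = -13*y - 6
(∇×G)₃ = ∂G₂/∂x − ∂G₁/∂y = -2*x^2 - 11*z - 6
∇×G = (24*x, -13*y - 6, -2*x^2 - 11*z - 6)
At (-3, 2, -3): (-72, -32, 9).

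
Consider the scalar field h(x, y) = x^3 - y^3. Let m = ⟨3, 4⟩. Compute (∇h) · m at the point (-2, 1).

24

∂h/∂x = 3*x^2
∂h/∂y = -3*y^2
∇h at (-2, 1) = (12, -3)
∇h · m = (12)(3) + (-3)(4) = 24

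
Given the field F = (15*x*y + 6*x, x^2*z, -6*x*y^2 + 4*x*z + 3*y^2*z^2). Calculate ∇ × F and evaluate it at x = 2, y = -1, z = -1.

(∇×F)₁ = ∂F₃/∂y − ∂F₂/∂z = -x^2 - 12*x*y + 6*y*z^2
(∇×F)₂ = ∂F₁/∂z − ∂F₃/∂x = 6*y^2 - 4*z
(∇×F)₃ = ∂F₂/∂x − ∂F₁/∂y = 2*x*z - 15*x
∇×F = (-x^2 - 12*x*y + 6*y*z^2, 6*y^2 - 4*z, 2*x*z - 15*x)
At (2, -1, -1): (14, 10, -34).

(14, 10, -34)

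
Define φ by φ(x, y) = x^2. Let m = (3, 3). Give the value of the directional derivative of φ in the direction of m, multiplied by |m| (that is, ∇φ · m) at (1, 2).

∂φ/∂x = 2*x
∂φ/∂y = 0
∇φ at (1, 2) = (2, 0)
∇φ · m = (2)(3) + (0)(3) = 6

6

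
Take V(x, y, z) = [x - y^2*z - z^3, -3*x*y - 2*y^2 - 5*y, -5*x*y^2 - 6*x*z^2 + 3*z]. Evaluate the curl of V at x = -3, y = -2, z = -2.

(-60, 28, 14)

(∇×V)₁ = ∂V₃/∂y − ∂V₂/∂z = -10*x*y
(∇×V)₂ = ∂V₁/∂z − ∂V₃/∂x = 4*y^2 + 3*z^2
(∇×V)₃ = ∂V₂/∂x − ∂V₁/∂y = 2*y*z - 3*y
∇×V = (-10*x*y, 4*y^2 + 3*z^2, 2*y*z - 3*y)
At (-3, -2, -2): (-60, 28, 14).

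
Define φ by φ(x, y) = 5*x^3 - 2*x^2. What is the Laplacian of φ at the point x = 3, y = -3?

86

∂²φ/∂x² = 2*(15*x - 2)
∂²φ/∂y² = 0
∇²φ = 30*x - 4
At (3, -3): 86.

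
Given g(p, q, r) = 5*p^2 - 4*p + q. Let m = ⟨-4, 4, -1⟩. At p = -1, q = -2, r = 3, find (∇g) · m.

60

∂g/∂p = 10*p - 4
∂g/∂q = 1
∂g/∂r = 0
∇g at (-1, -2, 3) = (-14, 1, 0)
∇g · m = (-14)(-4) + (1)(4) + (0)(-1) = 60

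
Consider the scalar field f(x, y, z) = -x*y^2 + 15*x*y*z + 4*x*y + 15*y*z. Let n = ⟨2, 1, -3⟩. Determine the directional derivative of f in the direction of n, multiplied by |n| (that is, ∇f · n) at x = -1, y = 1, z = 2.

∂f/∂x = -y^2 + 15*y*z + 4*y
∂f/∂y = -2*x*y + 15*x*z + 4*x + 15*z
∂f/∂z = 15*x*y + 15*y
∇f at (-1, 1, 2) = (33, -2, 0)
∇f · n = (33)(2) + (-2)(1) + (0)(-3) = 64

64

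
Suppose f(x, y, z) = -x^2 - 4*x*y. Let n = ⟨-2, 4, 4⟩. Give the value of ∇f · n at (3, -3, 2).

-60

∂f/∂x = -2*x - 4*y
∂f/∂y = -4*x
∂f/∂z = 0
∇f at (3, -3, 2) = (6, -12, 0)
∇f · n = (6)(-2) + (-12)(4) + (0)(4) = -60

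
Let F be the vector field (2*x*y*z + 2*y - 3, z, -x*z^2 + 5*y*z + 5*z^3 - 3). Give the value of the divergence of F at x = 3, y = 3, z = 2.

∂F₁/∂x = 2*y*z
∂F₂/∂y = 0
∂F₃/∂z = -2*x*z + 5*y + 15*z^2
∇·F = -2*x*z + 2*y*z + 5*y + 15*z^2
At (3, 3, 2): 75.

75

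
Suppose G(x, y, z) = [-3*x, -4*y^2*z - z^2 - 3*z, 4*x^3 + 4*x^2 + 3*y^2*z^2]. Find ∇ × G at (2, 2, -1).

(∇×G)₁ = ∂G₃/∂y − ∂G₂/∂z = 4*y^2 + 6*y*z^2 + 2*z + 3
(∇×G)₂ = ∂G₁/∂z − ∂G₃/∂x = -12*x^2 - 8*x
(∇×G)₃ = ∂G₂/∂x − ∂G₁/∂y = 0
∇×G = (4*y^2 + 6*y*z^2 + 2*z + 3, -12*x^2 - 8*x, 0)
At (2, 2, -1): (29, -64, 0).

(29, -64, 0)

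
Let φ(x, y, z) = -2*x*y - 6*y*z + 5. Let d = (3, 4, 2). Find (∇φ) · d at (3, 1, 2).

-90

∂φ/∂x = -2*y
∂φ/∂y = -2*x - 6*z
∂φ/∂z = -6*y
∇φ at (3, 1, 2) = (-2, -18, -6)
∇φ · d = (-2)(3) + (-18)(4) + (-6)(2) = -90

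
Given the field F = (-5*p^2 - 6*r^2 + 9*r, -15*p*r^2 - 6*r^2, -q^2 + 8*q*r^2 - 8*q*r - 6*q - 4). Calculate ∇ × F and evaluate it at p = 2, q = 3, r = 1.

(∇×F)₁ = ∂F₃/∂q − ∂F₂/∂r = 30*p*r - 2*q + 8*r^2 + 4*r - 6
(∇×F)₂ = ∂F₁/∂r − ∂F₃/∂p = -12*r + 9
(∇×F)₃ = ∂F₂/∂p − ∂F₁/∂q = -15*r^2
∇×F = (30*p*r - 2*q + 8*r^2 + 4*r - 6, -12*r + 9, -15*r^2)
At (2, 3, 1): (60, -3, -15).

(60, -3, -15)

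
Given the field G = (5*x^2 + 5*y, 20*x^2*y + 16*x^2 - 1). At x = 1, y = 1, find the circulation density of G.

67

∂G₂/∂x = 40*x*y + 32*x
∂G₁/∂y = 5
Scalar curl = 40*x*y + 32*x - 5
At (1, 1): 67.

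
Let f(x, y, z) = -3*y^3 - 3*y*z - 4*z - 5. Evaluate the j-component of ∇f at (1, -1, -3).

0

(∇f)_2 = ∂f/∂y = -9*y^2 - 3*z
At (1, -1, -3): 0.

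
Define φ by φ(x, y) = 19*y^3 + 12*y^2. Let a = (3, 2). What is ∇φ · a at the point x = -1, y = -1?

66

∂φ/∂x = 0
∂φ/∂y = 57*y^2 + 24*y
∇φ at (-1, -1) = (0, 33)
∇φ · a = (0)(3) + (33)(2) = 66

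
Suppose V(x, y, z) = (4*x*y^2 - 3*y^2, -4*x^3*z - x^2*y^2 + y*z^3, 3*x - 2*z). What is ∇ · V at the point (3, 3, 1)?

-19

∂V₁/∂x = 4*y^2
∂V₂/∂y = -2*x^2*y + z^3
∂V₃/∂z = -2
∇·V = -2*x^2*y + 4*y^2 + z^3 - 2
At (3, 3, 1): -19.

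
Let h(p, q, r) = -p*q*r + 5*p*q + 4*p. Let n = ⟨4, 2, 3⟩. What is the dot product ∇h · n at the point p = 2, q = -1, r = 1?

22

∂h/∂p = -q*r + 5*q + 4
∂h/∂q = -p*r + 5*p
∂h/∂r = -p*q
∇h at (2, -1, 1) = (0, 8, 2)
∇h · n = (0)(4) + (8)(2) + (2)(3) = 22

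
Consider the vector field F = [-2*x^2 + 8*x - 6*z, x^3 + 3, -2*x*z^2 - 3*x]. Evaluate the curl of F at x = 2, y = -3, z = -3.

(0, 15, 12)

(∇×F)₁ = ∂F₃/∂y − ∂F₂/∂z = 0
(∇×F)₂ = ∂F₁/∂z − ∂F₃/∂x = 2*z^2 - 3
(∇×F)₃ = ∂F₂/∂x − ∂F₁/∂y = 3*x^2
∇×F = (0, 2*z^2 - 3, 3*x^2)
At (2, -3, -3): (0, 15, 12).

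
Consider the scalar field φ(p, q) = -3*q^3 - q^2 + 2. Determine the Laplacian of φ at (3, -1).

∂²φ/∂p² = 0
∂²φ/∂q² = -2*(9*q + 1)
∇²φ = -18*q - 2
At (3, -1): 16.

16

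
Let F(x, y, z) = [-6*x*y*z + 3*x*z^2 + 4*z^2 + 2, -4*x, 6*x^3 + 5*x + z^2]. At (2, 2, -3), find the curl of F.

(∇×F)₁ = ∂F₃/∂y − ∂F₂/∂z = 0
(∇×F)₂ = ∂F₁/∂z − ∂F₃/∂x = -18*x^2 - 6*x*y + 6*x*z + 8*z - 5
(∇×F)₃ = ∂F₂/∂x − ∂F₁/∂y = 6*x*z - 4
∇×F = (0, -18*x^2 - 6*x*y + 6*x*z + 8*z - 5, 6*x*z - 4)
At (2, 2, -3): (0, -161, -40).

(0, -161, -40)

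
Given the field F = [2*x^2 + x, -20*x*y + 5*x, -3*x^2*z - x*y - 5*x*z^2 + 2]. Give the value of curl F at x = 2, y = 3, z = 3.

(∇×F)₁ = ∂F₃/∂y − ∂F₂/∂z = -x
(∇×F)₂ = ∂F₁/∂z − ∂F₃/∂x = 6*x*z + y + 5*z^2
(∇×F)₃ = ∂F₂/∂x − ∂F₁/∂y = -20*y + 5
∇×F = (-x, 6*x*z + y + 5*z^2, -20*y + 5)
At (2, 3, 3): (-2, 84, -55).

(-2, 84, -55)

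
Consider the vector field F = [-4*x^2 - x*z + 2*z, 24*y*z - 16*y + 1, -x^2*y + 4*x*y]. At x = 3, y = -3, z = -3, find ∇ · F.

∂F₁/∂x = -8*x - z
∂F₂/∂y = 24*z - 16
∂F₃/∂z = 0
∇·F = -8*x + 23*z - 16
At (3, -3, -3): -109.

-109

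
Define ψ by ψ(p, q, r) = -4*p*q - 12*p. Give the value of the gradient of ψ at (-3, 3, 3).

(-24, 12, 0)

∂ψ/∂p = -4*q - 12
∂ψ/∂q = -4*p
∂ψ/∂r = 0
∇ψ = (-4*q - 12, -4*p, 0)
At (-3, 3, 3): (-24, 12, 0).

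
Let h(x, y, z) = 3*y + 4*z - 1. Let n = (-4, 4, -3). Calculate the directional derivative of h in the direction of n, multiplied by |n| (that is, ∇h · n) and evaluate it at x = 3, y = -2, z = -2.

∂h/∂x = 0
∂h/∂y = 3
∂h/∂z = 4
∇h at (3, -2, -2) = (0, 3, 4)
∇h · n = (0)(-4) + (3)(4) + (4)(-3) = 0

0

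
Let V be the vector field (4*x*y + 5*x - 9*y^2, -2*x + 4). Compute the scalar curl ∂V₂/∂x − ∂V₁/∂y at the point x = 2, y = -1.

∂V₂/∂x = -2
∂V₁/∂y = 4*x - 18*y
Scalar curl = -4*x + 18*y - 2
At (2, -1): -28.

-28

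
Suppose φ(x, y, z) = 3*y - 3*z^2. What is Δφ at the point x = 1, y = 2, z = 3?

∂²φ/∂x² = 0
∂²φ/∂y² = 0
∂²φ/∂z² = -6
∇²φ = -6
At (1, 2, 3): -6.

-6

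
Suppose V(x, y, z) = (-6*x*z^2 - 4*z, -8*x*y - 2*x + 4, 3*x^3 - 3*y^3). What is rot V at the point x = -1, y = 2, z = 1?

(∇×V)₁ = ∂V₃/∂y − ∂V₂/∂z = -9*y^2
(∇×V)₂ = ∂V₁/∂z − ∂V₃/∂x = -9*x^2 - 12*x*z - 4
(∇×V)₃ = ∂V₂/∂x − ∂V₁/∂y = -8*y - 2
∇×V = (-9*y^2, -9*x^2 - 12*x*z - 4, -8*y - 2)
At (-1, 2, 1): (-36, -1, -18).

(-36, -1, -18)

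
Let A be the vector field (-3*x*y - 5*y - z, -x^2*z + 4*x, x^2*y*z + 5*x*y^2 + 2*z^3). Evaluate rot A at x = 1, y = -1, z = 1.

(-8, -4, 10)

(∇×A)₁ = ∂A₃/∂y − ∂A₂/∂z = x^2*z + x^2 + 10*x*y
(∇×A)₂ = ∂A₁/∂z − ∂A₃/∂x = -2*x*y*z - 5*y^2 - 1
(∇×A)₃ = ∂A₂/∂x − ∂A₁/∂y = -2*x*z + 3*x + 9
∇×A = (x^2*z + x^2 + 10*x*y, -2*x*y*z - 5*y^2 - 1, -2*x*z + 3*x + 9)
At (1, -1, 1): (-8, -4, 10).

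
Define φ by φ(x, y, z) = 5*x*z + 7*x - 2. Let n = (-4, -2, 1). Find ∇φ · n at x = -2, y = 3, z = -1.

-18

∂φ/∂x = 5*z + 7
∂φ/∂y = 0
∂φ/∂z = 5*x
∇φ at (-2, 3, -1) = (2, 0, -10)
∇φ · n = (2)(-4) + (0)(-2) + (-10)(1) = -18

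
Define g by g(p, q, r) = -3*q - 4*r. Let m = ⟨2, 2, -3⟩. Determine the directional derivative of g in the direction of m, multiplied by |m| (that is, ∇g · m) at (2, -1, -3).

∂g/∂p = 0
∂g/∂q = -3
∂g/∂r = -4
∇g at (2, -1, -3) = (0, -3, -4)
∇g · m = (0)(2) + (-3)(2) + (-4)(-3) = 6

6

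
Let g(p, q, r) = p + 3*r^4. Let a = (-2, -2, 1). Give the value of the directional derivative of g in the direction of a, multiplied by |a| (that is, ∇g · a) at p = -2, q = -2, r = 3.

∂g/∂p = 1
∂g/∂q = 0
∂g/∂r = 12*r^3
∇g at (-2, -2, 3) = (1, 0, 324)
∇g · a = (1)(-2) + (0)(-2) + (324)(1) = 322

322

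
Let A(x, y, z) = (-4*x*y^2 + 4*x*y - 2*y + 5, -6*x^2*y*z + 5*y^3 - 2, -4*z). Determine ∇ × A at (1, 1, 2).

(∇×A)₁ = ∂A₃/∂y − ∂A₂/∂z = 6*x^2*y
(∇×A)₂ = ∂A₁/∂z − ∂A₃/∂x = 0
(∇×A)₃ = ∂A₂/∂x − ∂A₁/∂y = -12*x*y*z + 8*x*y - 4*x + 2
∇×A = (6*x^2*y, 0, -12*x*y*z + 8*x*y - 4*x + 2)
At (1, 1, 2): (6, 0, -18).

(6, 0, -18)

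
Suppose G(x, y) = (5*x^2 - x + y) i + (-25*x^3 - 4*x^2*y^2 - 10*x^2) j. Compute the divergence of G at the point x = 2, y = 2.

-45

∂G₁/∂x = 10*x - 1
∂G₂/∂y = -8*x^2*y
∇·G = -8*x^2*y + 10*x - 1
At (2, 2): -45.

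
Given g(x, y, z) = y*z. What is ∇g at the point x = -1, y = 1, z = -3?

(0, -3, 1)

∂g/∂x = 0
∂g/∂y = z
∂g/∂z = y
∇g = (0, z, y)
At (-1, 1, -3): (0, -3, 1).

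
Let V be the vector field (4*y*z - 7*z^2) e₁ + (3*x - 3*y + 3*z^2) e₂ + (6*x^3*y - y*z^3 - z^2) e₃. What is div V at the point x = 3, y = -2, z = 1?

1

∂V₁/∂x = 0
∂V₂/∂y = -3
∂V₃/∂z = -3*y*z^2 - 2*z
∇·V = -3*y*z^2 - 2*z - 3
At (3, -2, 1): 1.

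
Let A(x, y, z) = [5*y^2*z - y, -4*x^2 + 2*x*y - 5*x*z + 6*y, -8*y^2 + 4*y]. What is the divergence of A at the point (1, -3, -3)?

∂A₁/∂x = 0
∂A₂/∂y = 2*x + 6
∂A₃/∂z = 0
∇·A = 2*x + 6
At (1, -3, -3): 8.

8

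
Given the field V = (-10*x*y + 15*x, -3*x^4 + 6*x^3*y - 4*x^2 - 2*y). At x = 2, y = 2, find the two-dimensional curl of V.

∂V₂/∂x = -12*x^3 + 18*x^2*y - 8*x
∂V₁/∂y = -10*x
Scalar curl = -12*x^3 + 18*x^2*y + 2*x
At (2, 2): 52.

52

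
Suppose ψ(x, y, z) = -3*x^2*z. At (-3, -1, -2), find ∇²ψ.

∂²ψ/∂x² = -6*z
∂²ψ/∂y² = 0
∂²ψ/∂z² = 0
∇²ψ = -6*z
At (-3, -1, -2): 12.

12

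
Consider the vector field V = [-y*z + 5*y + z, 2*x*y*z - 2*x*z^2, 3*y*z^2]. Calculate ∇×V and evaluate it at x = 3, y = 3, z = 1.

(-3, -2, 0)

(∇×V)₁ = ∂V₃/∂y − ∂V₂/∂z = -2*x*y + 4*x*z + 3*z^2
(∇×V)₂ = ∂V₁/∂z − ∂V₃/∂x = -y + 1
(∇×V)₃ = ∂V₂/∂x − ∂V₁/∂y = 2*y*z - 2*z^2 + z - 5
∇×V = (-2*x*y + 4*x*z + 3*z^2, -y + 1, 2*y*z - 2*z^2 + z - 5)
At (3, 3, 1): (-3, -2, 0).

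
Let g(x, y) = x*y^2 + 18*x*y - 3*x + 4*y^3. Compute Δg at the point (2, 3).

76

∂²g/∂x² = 0
∂²g/∂y² = 2*(x + 12*y)
∇²g = 2*x + 24*y
At (2, 3): 76.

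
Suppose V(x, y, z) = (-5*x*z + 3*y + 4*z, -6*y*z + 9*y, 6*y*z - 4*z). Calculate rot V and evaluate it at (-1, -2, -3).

(-30, 9, -3)

(∇×V)₁ = ∂V₃/∂y − ∂V₂/∂z = 6*y + 6*z
(∇×V)₂ = ∂V₁/∂z − ∂V₃/∂x = -5*x + 4
(∇×V)₃ = ∂V₂/∂x − ∂V₁/∂y = -3
∇×V = (6*y + 6*z, -5*x + 4, -3)
At (-1, -2, -3): (-30, 9, -3).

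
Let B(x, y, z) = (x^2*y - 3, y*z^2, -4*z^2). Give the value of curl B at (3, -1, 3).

(6, 0, -9)

(∇×B)₁ = ∂B₃/∂y − ∂B₂/∂z = -2*y*z
(∇×B)₂ = ∂B₁/∂z − ∂B₃/∂x = 0
(∇×B)₃ = ∂B₂/∂x − ∂B₁/∂y = -x^2
∇×B = (-2*y*z, 0, -x^2)
At (3, -1, 3): (6, 0, -9).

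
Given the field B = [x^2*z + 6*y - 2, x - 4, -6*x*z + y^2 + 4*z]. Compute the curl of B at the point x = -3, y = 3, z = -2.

(6, -3, -5)

(∇×B)₁ = ∂B₃/∂y − ∂B₂/∂z = 2*y
(∇×B)₂ = ∂B₁/∂z − ∂B₃/∂x = x^2 + 6*z
(∇×B)₃ = ∂B₂/∂x − ∂B₁/∂y = -5
∇×B = (2*y, x^2 + 6*z, -5)
At (-3, 3, -2): (6, -3, -5).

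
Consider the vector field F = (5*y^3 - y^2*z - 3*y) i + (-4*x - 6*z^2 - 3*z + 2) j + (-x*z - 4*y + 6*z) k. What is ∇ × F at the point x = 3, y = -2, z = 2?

(23, -2, -69)

(∇×F)₁ = ∂F₃/∂y − ∂F₂/∂z = 12*z - 1
(∇×F)₂ = ∂F₁/∂z − ∂F₃/∂x = -y^2 + z
(∇×F)₃ = ∂F₂/∂x − ∂F₁/∂y = -15*y^2 + 2*y*z - 1
∇×F = (12*z - 1, -y^2 + z, -15*y^2 + 2*y*z - 1)
At (3, -2, 2): (23, -2, -69).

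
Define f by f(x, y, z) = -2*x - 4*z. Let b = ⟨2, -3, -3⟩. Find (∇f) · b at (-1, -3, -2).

∂f/∂x = -2
∂f/∂y = 0
∂f/∂z = -4
∇f at (-1, -3, -2) = (-2, 0, -4)
∇f · b = (-2)(2) + (0)(-3) + (-4)(-3) = 8

8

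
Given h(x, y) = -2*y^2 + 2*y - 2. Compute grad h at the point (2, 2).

(0, -6)

∂h/∂x = 0
∂h/∂y = -4*y + 2
∇h = (0, -4*y + 2)
At (2, 2): (0, -6).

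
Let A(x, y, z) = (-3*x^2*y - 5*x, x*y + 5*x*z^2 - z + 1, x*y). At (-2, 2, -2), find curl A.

(-41, -2, 34)

(∇×A)₁ = ∂A₃/∂y − ∂A₂/∂z = -10*x*z + x + 1
(∇×A)₂ = ∂A₁/∂z − ∂A₃/∂x = -y
(∇×A)₃ = ∂A₂/∂x − ∂A₁/∂y = 3*x^2 + y + 5*z^2
∇×A = (-10*x*z + x + 1, -y, 3*x^2 + y + 5*z^2)
At (-2, 2, -2): (-41, -2, 34).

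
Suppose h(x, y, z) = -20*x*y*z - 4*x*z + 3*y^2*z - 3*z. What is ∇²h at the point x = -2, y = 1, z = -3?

-18

∂²h/∂x² = 0
∂²h/∂y² = 6*z
∂²h/∂z² = 0
∇²h = 6*z
At (-2, 1, -3): -18.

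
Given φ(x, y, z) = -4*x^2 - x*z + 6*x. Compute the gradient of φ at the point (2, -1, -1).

(-9, 0, -2)

∂φ/∂x = -8*x - z + 6
∂φ/∂y = 0
∂φ/∂z = -x
∇φ = (-8*x - z + 6, 0, -x)
At (2, -1, -1): (-9, 0, -2).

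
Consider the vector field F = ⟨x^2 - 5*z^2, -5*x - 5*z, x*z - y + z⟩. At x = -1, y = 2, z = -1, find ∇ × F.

(∇×F)₁ = ∂F₃/∂y − ∂F₂/∂z = 4
(∇×F)₂ = ∂F₁/∂z − ∂F₃/∂x = -11*z
(∇×F)₃ = ∂F₂/∂x − ∂F₁/∂y = -5
∇×F = (4, -11*z, -5)
At (-1, 2, -1): (4, 11, -5).

(4, 11, -5)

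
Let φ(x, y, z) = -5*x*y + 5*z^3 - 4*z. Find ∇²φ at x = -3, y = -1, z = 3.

90

∂²φ/∂x² = 0
∂²φ/∂y² = 0
∂²φ/∂z² = 30*z
∇²φ = 30*z
At (-3, -1, 3): 90.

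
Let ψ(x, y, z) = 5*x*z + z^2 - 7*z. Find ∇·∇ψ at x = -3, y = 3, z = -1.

2

∂²ψ/∂x² = 0
∂²ψ/∂y² = 0
∂²ψ/∂z² = 2
∇²ψ = 2
At (-3, 3, -1): 2.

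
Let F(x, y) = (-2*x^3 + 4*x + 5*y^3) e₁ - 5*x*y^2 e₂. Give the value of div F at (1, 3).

∂F₁/∂x = -6*x^2 + 4
∂F₂/∂y = -10*x*y
∇·F = -6*x^2 - 10*x*y + 4
At (1, 3): -32.

-32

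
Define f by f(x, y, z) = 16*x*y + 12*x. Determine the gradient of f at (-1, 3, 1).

(60, -16, 0)

∂f/∂x = 16*y + 12
∂f/∂y = 16*x
∂f/∂z = 0
∇f = (16*y + 12, 16*x, 0)
At (-1, 3, 1): (60, -16, 0).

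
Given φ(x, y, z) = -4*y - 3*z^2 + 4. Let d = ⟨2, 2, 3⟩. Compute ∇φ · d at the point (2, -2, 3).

-62

∂φ/∂x = 0
∂φ/∂y = -4
∂φ/∂z = -6*z
∇φ at (2, -2, 3) = (0, -4, -18)
∇φ · d = (0)(2) + (-4)(2) + (-18)(3) = -62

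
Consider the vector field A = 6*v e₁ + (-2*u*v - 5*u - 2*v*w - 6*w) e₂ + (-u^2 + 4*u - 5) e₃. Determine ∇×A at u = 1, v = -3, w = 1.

(0, -2, -5)

(∇×A)₁ = ∂A₃/∂v − ∂A₂/∂w = 2*v + 6
(∇×A)₂ = ∂A₁/∂w − ∂A₃/∂u = 2*u - 4
(∇×A)₃ = ∂A₂/∂u − ∂A₁/∂v = -2*v - 11
∇×A = (2*v + 6, 2*u - 4, -2*v - 11)
At (1, -3, 1): (0, -2, -5).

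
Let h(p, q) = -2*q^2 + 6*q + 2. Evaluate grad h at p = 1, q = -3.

∂h/∂p = 0
∂h/∂q = -4*q + 6
∇h = (0, -4*q + 6)
At (1, -3): (0, 18).

(0, 18)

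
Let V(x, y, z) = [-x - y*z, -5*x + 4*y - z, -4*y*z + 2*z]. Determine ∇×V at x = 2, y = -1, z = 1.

(-3, 1, -4)

(∇×V)₁ = ∂V₃/∂y − ∂V₂/∂z = -4*z + 1
(∇×V)₂ = ∂V₁/∂z − ∂V₃/∂x = -y
(∇×V)₃ = ∂V₂/∂x − ∂V₁/∂y = z - 5
∇×V = (-4*z + 1, -y, z - 5)
At (2, -1, 1): (-3, 1, -4).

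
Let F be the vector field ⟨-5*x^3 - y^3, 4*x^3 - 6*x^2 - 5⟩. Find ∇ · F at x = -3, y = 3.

-135

∂F₁/∂x = -15*x^2
∂F₂/∂y = 0
∇·F = -15*x^2
At (-3, 3): -135.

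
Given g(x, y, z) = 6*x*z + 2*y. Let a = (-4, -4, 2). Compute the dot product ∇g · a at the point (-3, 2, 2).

∂g/∂x = 6*z
∂g/∂y = 2
∂g/∂z = 6*x
∇g at (-3, 2, 2) = (12, 2, -18)
∇g · a = (12)(-4) + (2)(-4) + (-18)(2) = -92

-92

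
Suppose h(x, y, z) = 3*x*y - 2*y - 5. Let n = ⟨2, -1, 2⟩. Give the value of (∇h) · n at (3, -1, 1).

-13

∂h/∂x = 3*y
∂h/∂y = 3*x - 2
∂h/∂z = 0
∇h at (3, -1, 1) = (-3, 7, 0)
∇h · n = (-3)(2) + (7)(-1) + (0)(2) = -13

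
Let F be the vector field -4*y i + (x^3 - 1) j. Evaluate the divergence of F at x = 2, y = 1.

0

∂F₁/∂x = 0
∂F₂/∂y = 0
∇·F = 0
At (2, 1): 0.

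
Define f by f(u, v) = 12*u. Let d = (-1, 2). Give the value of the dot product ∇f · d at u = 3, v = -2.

-12

∂f/∂u = 12
∂f/∂v = 0
∇f at (3, -2) = (12, 0)
∇f · d = (12)(-1) + (0)(2) = -12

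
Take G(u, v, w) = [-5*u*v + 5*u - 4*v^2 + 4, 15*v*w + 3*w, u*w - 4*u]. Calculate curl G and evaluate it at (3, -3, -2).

(∇×G)₁ = ∂G₃/∂v − ∂G₂/∂w = -15*v - 3
(∇×G)₂ = ∂G₁/∂w − ∂G₃/∂u = -w + 4
(∇×G)₃ = ∂G₂/∂u − ∂G₁/∂v = 5*u + 8*v
∇×G = (-15*v - 3, -w + 4, 5*u + 8*v)
At (3, -3, -2): (42, 6, -9).

(42, 6, -9)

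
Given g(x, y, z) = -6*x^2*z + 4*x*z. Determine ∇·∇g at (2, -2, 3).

-36

∂²g/∂x² = -12*z
∂²g/∂y² = 0
∂²g/∂z² = 0
∇²g = -12*z
At (2, -2, 3): -36.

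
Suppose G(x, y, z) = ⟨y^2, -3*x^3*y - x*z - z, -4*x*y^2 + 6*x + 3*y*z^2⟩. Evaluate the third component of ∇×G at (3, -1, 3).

(∇×G)_3 = ∂G₂/∂x − ∂G₁/∂y
= -9*x^2*y - z − (2*y)
= -9*x^2*y - 2*y - z
At (3, -1, 3): 80.

80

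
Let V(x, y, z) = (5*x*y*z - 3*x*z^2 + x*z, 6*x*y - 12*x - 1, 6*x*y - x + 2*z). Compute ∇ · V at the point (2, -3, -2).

30

∂V₁/∂x = 5*y*z - 3*z^2 + z
∂V₂/∂y = 6*x
∂V₃/∂z = 2
∇·V = 6*x + 5*y*z - 3*z^2 + z + 2
At (2, -3, -2): 30.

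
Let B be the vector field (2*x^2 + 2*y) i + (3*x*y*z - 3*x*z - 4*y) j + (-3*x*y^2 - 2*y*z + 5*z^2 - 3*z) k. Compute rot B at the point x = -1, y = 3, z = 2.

(∇×B)₁ = ∂B₃/∂y − ∂B₂/∂z = -9*x*y + 3*x - 2*z
(∇×B)₂ = ∂B₁/∂z − ∂B₃/∂x = 3*y^2
(∇×B)₃ = ∂B₂/∂x − ∂B₁/∂y = 3*y*z - 3*z - 2
∇×B = (-9*x*y + 3*x - 2*z, 3*y^2, 3*y*z - 3*z - 2)
At (-1, 3, 2): (20, 27, 10).

(20, 27, 10)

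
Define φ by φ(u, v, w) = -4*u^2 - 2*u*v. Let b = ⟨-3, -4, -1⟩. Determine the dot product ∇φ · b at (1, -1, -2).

∂φ/∂u = -8*u - 2*v
∂φ/∂v = -2*u
∂φ/∂w = 0
∇φ at (1, -1, -2) = (-6, -2, 0)
∇φ · b = (-6)(-3) + (-2)(-4) + (0)(-1) = 26

26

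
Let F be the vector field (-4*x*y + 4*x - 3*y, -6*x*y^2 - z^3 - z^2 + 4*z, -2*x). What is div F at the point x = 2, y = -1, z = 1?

∂F₁/∂x = -4*y + 4
∂F₂/∂y = -12*x*y
∂F₃/∂z = 0
∇·F = -12*x*y - 4*y + 4
At (2, -1, 1): 32.

32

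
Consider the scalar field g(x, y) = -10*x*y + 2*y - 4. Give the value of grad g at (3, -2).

(20, -28)

∂g/∂x = -10*y
∂g/∂y = -10*x + 2
∇g = (-10*y, -10*x + 2)
At (3, -2): (20, -28).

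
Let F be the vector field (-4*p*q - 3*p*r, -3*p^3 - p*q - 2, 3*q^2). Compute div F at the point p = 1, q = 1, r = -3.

∂F₁/∂p = -4*q - 3*r
∂F₂/∂q = -p
∂F₃/∂r = 0
∇·F = -p - 4*q - 3*r
At (1, 1, -3): 4.

4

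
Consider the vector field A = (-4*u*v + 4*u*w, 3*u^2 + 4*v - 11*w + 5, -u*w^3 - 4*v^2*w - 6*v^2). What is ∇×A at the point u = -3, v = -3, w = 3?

(119, 15, -30)

(∇×A)₁ = ∂A₃/∂v − ∂A₂/∂w = -8*v*w - 12*v + 11
(∇×A)₂ = ∂A₁/∂w − ∂A₃/∂u = 4*u + w^3
(∇×A)₃ = ∂A₂/∂u − ∂A₁/∂v = 10*u
∇×A = (-8*v*w - 12*v + 11, 4*u + w^3, 10*u)
At (-3, -3, 3): (119, 15, -30).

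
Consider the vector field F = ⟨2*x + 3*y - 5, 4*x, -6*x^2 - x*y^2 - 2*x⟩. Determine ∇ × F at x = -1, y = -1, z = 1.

(∇×F)₁ = ∂F₃/∂y − ∂F₂/∂z = -2*x*y
(∇×F)₂ = ∂F₁/∂z − ∂F₃/∂x = 12*x + y^2 + 2
(∇×F)₃ = ∂F₂/∂x − ∂F₁/∂y = 1
∇×F = (-2*x*y, 12*x + y^2 + 2, 1)
At (-1, -1, 1): (-2, -9, 1).

(-2, -9, 1)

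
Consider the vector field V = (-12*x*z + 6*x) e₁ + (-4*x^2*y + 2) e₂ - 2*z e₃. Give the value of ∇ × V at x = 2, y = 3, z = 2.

(0, -24, -48)

(∇×V)₁ = ∂V₃/∂y − ∂V₂/∂z = 0
(∇×V)₂ = ∂V₁/∂z − ∂V₃/∂x = -12*x
(∇×V)₃ = ∂V₂/∂x − ∂V₁/∂y = -8*x*y
∇×V = (0, -12*x, -8*x*y)
At (2, 3, 2): (0, -24, -48).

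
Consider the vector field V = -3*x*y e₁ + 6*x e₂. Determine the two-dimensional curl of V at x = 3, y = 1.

∂V₂/∂x = 6
∂V₁/∂y = -3*x
Scalar curl = 3*x + 6
At (3, 1): 15.

15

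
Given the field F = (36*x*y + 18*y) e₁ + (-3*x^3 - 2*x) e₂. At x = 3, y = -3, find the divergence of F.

∂F₁/∂x = 36*y
∂F₂/∂y = 0
∇·F = 36*y
At (3, -3): -108.

-108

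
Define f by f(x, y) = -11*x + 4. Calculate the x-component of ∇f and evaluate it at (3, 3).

-11

(∇f)_1 = ∂f/∂x = -11
At (3, 3): -11.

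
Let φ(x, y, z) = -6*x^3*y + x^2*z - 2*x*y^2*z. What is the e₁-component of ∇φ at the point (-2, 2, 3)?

(∇φ)_1 = ∂φ/∂x = -18*x^2*y + 2*x*z - 2*y^2*z
At (-2, 2, 3): -180.

-180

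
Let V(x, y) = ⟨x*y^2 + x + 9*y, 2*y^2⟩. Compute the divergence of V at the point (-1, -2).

∂V₁/∂x = y^2 + 1
∂V₂/∂y = 4*y
∇·V = y^2 + 4*y + 1
At (-1, -2): -3.

-3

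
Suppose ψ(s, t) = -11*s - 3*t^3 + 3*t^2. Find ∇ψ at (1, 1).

(-11, -3)

∂ψ/∂s = -11
∂ψ/∂t = -9*t^2 + 6*t
∇ψ = (-11, -9*t^2 + 6*t)
At (1, 1): (-11, -3).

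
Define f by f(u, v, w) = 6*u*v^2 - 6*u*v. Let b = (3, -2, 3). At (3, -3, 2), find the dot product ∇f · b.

468

∂f/∂u = 6*v^2 - 6*v
∂f/∂v = 12*u*v - 6*u
∂f/∂w = 0
∇f at (3, -3, 2) = (72, -126, 0)
∇f · b = (72)(3) + (-126)(-2) + (0)(3) = 468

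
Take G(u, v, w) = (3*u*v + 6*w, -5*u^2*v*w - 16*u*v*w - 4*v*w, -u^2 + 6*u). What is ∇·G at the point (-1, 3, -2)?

∂G₁/∂u = 3*v
∂G₂/∂v = -5*u^2*w - 16*u*w - 4*w
∂G₃/∂w = 0
∇·G = -5*u^2*w - 16*u*w + 3*v - 4*w
At (-1, 3, -2): -5.

-5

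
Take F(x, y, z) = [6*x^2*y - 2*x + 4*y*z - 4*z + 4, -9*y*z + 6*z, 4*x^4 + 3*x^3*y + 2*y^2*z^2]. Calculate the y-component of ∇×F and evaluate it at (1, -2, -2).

-10

(∇×F)_2 = ∂F₁/∂z − ∂F₃/∂x
= 4*y - 4 − (16*x^3 + 9*x^2*y)
= -16*x^3 - 9*x^2*y + 4*y - 4
At (1, -2, -2): -10.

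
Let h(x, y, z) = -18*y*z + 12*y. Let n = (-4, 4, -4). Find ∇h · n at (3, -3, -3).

48

∂h/∂x = 0
∂h/∂y = -18*z + 12
∂h/∂z = -18*y
∇h at (3, -3, -3) = (0, 66, 54)
∇h · n = (0)(-4) + (66)(4) + (54)(-4) = 48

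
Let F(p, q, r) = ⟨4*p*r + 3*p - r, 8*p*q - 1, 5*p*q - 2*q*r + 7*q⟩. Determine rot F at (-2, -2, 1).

(∇×F)₁ = ∂F₃/∂q − ∂F₂/∂r = 5*p - 2*r + 7
(∇×F)₂ = ∂F₁/∂r − ∂F₃/∂p = 4*p - 5*q - 1
(∇×F)₃ = ∂F₂/∂p − ∂F₁/∂q = 8*q
∇×F = (5*p - 2*r + 7, 4*p - 5*q - 1, 8*q)
At (-2, -2, 1): (-5, 1, -16).

(-5, 1, -16)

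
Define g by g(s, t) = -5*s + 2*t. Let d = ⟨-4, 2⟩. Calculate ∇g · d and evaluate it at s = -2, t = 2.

24

∂g/∂s = -5
∂g/∂t = 2
∇g at (-2, 2) = (-5, 2)
∇g · d = (-5)(-4) + (2)(2) = 24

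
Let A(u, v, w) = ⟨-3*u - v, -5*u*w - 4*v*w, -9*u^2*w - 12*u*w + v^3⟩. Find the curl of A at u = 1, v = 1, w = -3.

(∇×A)₁ = ∂A₃/∂v − ∂A₂/∂w = 5*u + 3*v^2 + 4*v
(∇×A)₂ = ∂A₁/∂w − ∂A₃/∂u = 18*u*w + 12*w
(∇×A)₃ = ∂A₂/∂u − ∂A₁/∂v = -5*w + 1
∇×A = (5*u + 3*v^2 + 4*v, 18*u*w + 12*w, -5*w + 1)
At (1, 1, -3): (12, -90, 16).

(12, -90, 16)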